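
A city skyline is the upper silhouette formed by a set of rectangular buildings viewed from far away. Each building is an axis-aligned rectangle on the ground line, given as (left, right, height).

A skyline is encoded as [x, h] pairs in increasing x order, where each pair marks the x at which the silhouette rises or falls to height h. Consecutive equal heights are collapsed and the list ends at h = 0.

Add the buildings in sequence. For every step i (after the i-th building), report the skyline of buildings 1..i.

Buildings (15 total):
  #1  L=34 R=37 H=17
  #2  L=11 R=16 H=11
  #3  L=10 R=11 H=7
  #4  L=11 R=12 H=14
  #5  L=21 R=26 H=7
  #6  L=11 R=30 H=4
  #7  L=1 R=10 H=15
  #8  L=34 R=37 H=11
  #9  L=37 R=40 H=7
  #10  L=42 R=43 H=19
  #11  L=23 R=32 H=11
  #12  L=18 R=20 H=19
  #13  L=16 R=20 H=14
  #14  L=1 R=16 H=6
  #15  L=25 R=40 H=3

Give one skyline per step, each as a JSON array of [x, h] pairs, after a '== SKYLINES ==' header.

== SKYLINES ==
[[34,17],[37,0]]
[[11,11],[16,0],[34,17],[37,0]]
[[10,7],[11,11],[16,0],[34,17],[37,0]]
[[10,7],[11,14],[12,11],[16,0],[34,17],[37,0]]
[[10,7],[11,14],[12,11],[16,0],[21,7],[26,0],[34,17],[37,0]]
[[10,7],[11,14],[12,11],[16,4],[21,7],[26,4],[30,0],[34,17],[37,0]]
[[1,15],[10,7],[11,14],[12,11],[16,4],[21,7],[26,4],[30,0],[34,17],[37,0]]
[[1,15],[10,7],[11,14],[12,11],[16,4],[21,7],[26,4],[30,0],[34,17],[37,0]]
[[1,15],[10,7],[11,14],[12,11],[16,4],[21,7],[26,4],[30,0],[34,17],[37,7],[40,0]]
[[1,15],[10,7],[11,14],[12,11],[16,4],[21,7],[26,4],[30,0],[34,17],[37,7],[40,0],[42,19],[43,0]]
[[1,15],[10,7],[11,14],[12,11],[16,4],[21,7],[23,11],[32,0],[34,17],[37,7],[40,0],[42,19],[43,0]]
[[1,15],[10,7],[11,14],[12,11],[16,4],[18,19],[20,4],[21,7],[23,11],[32,0],[34,17],[37,7],[40,0],[42,19],[43,0]]
[[1,15],[10,7],[11,14],[12,11],[16,14],[18,19],[20,4],[21,7],[23,11],[32,0],[34,17],[37,7],[40,0],[42,19],[43,0]]
[[1,15],[10,7],[11,14],[12,11],[16,14],[18,19],[20,4],[21,7],[23,11],[32,0],[34,17],[37,7],[40,0],[42,19],[43,0]]
[[1,15],[10,7],[11,14],[12,11],[16,14],[18,19],[20,4],[21,7],[23,11],[32,3],[34,17],[37,7],[40,0],[42,19],[43,0]]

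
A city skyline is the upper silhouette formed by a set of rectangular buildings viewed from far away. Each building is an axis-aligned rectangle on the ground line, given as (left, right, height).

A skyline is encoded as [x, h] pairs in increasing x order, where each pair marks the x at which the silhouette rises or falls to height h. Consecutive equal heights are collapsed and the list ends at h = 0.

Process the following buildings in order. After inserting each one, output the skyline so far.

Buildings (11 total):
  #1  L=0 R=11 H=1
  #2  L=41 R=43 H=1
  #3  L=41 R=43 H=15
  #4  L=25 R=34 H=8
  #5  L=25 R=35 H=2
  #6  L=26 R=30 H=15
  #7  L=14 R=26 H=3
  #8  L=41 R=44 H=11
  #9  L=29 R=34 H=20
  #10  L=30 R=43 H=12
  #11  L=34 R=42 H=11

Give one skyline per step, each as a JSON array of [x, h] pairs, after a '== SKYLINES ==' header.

== SKYLINES ==
[[0,1],[11,0]]
[[0,1],[11,0],[41,1],[43,0]]
[[0,1],[11,0],[41,15],[43,0]]
[[0,1],[11,0],[25,8],[34,0],[41,15],[43,0]]
[[0,1],[11,0],[25,8],[34,2],[35,0],[41,15],[43,0]]
[[0,1],[11,0],[25,8],[26,15],[30,8],[34,2],[35,0],[41,15],[43,0]]
[[0,1],[11,0],[14,3],[25,8],[26,15],[30,8],[34,2],[35,0],[41,15],[43,0]]
[[0,1],[11,0],[14,3],[25,8],[26,15],[30,8],[34,2],[35,0],[41,15],[43,11],[44,0]]
[[0,1],[11,0],[14,3],[25,8],[26,15],[29,20],[34,2],[35,0],[41,15],[43,11],[44,0]]
[[0,1],[11,0],[14,3],[25,8],[26,15],[29,20],[34,12],[41,15],[43,11],[44,0]]
[[0,1],[11,0],[14,3],[25,8],[26,15],[29,20],[34,12],[41,15],[43,11],[44,0]]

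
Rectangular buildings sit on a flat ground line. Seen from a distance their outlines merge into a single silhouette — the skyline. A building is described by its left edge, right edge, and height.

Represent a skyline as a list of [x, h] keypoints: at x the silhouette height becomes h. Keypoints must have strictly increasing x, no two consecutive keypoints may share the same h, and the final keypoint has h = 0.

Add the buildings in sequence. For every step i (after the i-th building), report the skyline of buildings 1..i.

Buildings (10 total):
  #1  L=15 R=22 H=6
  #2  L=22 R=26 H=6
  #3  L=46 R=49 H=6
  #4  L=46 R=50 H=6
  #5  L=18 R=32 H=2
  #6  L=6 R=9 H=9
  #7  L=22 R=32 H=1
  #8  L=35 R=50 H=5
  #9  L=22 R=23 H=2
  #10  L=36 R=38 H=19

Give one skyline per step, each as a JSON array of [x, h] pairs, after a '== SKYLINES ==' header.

== SKYLINES ==
[[15,6],[22,0]]
[[15,6],[26,0]]
[[15,6],[26,0],[46,6],[49,0]]
[[15,6],[26,0],[46,6],[50,0]]
[[15,6],[26,2],[32,0],[46,6],[50,0]]
[[6,9],[9,0],[15,6],[26,2],[32,0],[46,6],[50,0]]
[[6,9],[9,0],[15,6],[26,2],[32,0],[46,6],[50,0]]
[[6,9],[9,0],[15,6],[26,2],[32,0],[35,5],[46,6],[50,0]]
[[6,9],[9,0],[15,6],[26,2],[32,0],[35,5],[46,6],[50,0]]
[[6,9],[9,0],[15,6],[26,2],[32,0],[35,5],[36,19],[38,5],[46,6],[50,0]]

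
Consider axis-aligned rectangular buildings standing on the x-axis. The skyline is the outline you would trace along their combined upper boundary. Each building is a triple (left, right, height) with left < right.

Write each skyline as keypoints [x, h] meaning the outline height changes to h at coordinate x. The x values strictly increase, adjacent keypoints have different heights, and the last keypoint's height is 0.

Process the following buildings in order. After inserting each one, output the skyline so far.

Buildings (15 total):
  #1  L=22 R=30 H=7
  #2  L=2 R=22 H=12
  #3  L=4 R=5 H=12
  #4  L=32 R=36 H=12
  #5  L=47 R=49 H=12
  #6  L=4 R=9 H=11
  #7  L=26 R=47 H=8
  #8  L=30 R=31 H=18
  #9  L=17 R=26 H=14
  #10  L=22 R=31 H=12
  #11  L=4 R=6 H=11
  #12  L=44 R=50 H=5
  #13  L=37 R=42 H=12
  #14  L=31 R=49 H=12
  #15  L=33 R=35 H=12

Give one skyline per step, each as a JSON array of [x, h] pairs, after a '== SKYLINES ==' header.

== SKYLINES ==
[[22,7],[30,0]]
[[2,12],[22,7],[30,0]]
[[2,12],[22,7],[30,0]]
[[2,12],[22,7],[30,0],[32,12],[36,0]]
[[2,12],[22,7],[30,0],[32,12],[36,0],[47,12],[49,0]]
[[2,12],[22,7],[30,0],[32,12],[36,0],[47,12],[49,0]]
[[2,12],[22,7],[26,8],[32,12],[36,8],[47,12],[49,0]]
[[2,12],[22,7],[26,8],[30,18],[31,8],[32,12],[36,8],[47,12],[49,0]]
[[2,12],[17,14],[26,8],[30,18],[31,8],[32,12],[36,8],[47,12],[49,0]]
[[2,12],[17,14],[26,12],[30,18],[31,8],[32,12],[36,8],[47,12],[49,0]]
[[2,12],[17,14],[26,12],[30,18],[31,8],[32,12],[36,8],[47,12],[49,0]]
[[2,12],[17,14],[26,12],[30,18],[31,8],[32,12],[36,8],[47,12],[49,5],[50,0]]
[[2,12],[17,14],[26,12],[30,18],[31,8],[32,12],[36,8],[37,12],[42,8],[47,12],[49,5],[50,0]]
[[2,12],[17,14],[26,12],[30,18],[31,12],[49,5],[50,0]]
[[2,12],[17,14],[26,12],[30,18],[31,12],[49,5],[50,0]]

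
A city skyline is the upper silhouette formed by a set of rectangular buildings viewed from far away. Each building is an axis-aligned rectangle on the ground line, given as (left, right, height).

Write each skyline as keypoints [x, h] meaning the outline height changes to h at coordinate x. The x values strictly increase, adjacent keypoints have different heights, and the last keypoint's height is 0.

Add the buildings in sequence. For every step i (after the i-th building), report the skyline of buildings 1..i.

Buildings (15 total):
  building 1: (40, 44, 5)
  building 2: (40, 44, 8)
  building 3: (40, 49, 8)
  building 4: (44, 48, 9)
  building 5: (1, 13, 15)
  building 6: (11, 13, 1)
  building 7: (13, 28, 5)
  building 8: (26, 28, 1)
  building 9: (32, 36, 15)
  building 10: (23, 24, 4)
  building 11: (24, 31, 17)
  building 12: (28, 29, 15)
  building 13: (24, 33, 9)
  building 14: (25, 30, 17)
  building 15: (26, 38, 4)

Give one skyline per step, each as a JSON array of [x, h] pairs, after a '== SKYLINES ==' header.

== SKYLINES ==
[[40,5],[44,0]]
[[40,8],[44,0]]
[[40,8],[49,0]]
[[40,8],[44,9],[48,8],[49,0]]
[[1,15],[13,0],[40,8],[44,9],[48,8],[49,0]]
[[1,15],[13,0],[40,8],[44,9],[48,8],[49,0]]
[[1,15],[13,5],[28,0],[40,8],[44,9],[48,8],[49,0]]
[[1,15],[13,5],[28,0],[40,8],[44,9],[48,8],[49,0]]
[[1,15],[13,5],[28,0],[32,15],[36,0],[40,8],[44,9],[48,8],[49,0]]
[[1,15],[13,5],[28,0],[32,15],[36,0],[40,8],[44,9],[48,8],[49,0]]
[[1,15],[13,5],[24,17],[31,0],[32,15],[36,0],[40,8],[44,9],[48,8],[49,0]]
[[1,15],[13,5],[24,17],[31,0],[32,15],[36,0],[40,8],[44,9],[48,8],[49,0]]
[[1,15],[13,5],[24,17],[31,9],[32,15],[36,0],[40,8],[44,9],[48,8],[49,0]]
[[1,15],[13,5],[24,17],[31,9],[32,15],[36,0],[40,8],[44,9],[48,8],[49,0]]
[[1,15],[13,5],[24,17],[31,9],[32,15],[36,4],[38,0],[40,8],[44,9],[48,8],[49,0]]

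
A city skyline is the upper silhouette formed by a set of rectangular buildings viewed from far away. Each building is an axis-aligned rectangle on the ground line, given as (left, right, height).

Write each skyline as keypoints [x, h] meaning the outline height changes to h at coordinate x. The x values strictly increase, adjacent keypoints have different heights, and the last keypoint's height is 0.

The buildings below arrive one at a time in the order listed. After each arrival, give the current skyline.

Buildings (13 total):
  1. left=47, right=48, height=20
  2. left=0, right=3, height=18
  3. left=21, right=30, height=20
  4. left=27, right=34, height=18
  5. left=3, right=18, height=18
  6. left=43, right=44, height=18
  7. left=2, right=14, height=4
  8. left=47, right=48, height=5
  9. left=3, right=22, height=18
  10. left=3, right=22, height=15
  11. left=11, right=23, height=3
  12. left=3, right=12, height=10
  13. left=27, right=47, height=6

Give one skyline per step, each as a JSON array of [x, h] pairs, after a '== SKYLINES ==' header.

== SKYLINES ==
[[47,20],[48,0]]
[[0,18],[3,0],[47,20],[48,0]]
[[0,18],[3,0],[21,20],[30,0],[47,20],[48,0]]
[[0,18],[3,0],[21,20],[30,18],[34,0],[47,20],[48,0]]
[[0,18],[18,0],[21,20],[30,18],[34,0],[47,20],[48,0]]
[[0,18],[18,0],[21,20],[30,18],[34,0],[43,18],[44,0],[47,20],[48,0]]
[[0,18],[18,0],[21,20],[30,18],[34,0],[43,18],[44,0],[47,20],[48,0]]
[[0,18],[18,0],[21,20],[30,18],[34,0],[43,18],[44,0],[47,20],[48,0]]
[[0,18],[21,20],[30,18],[34,0],[43,18],[44,0],[47,20],[48,0]]
[[0,18],[21,20],[30,18],[34,0],[43,18],[44,0],[47,20],[48,0]]
[[0,18],[21,20],[30,18],[34,0],[43,18],[44,0],[47,20],[48,0]]
[[0,18],[21,20],[30,18],[34,0],[43,18],[44,0],[47,20],[48,0]]
[[0,18],[21,20],[30,18],[34,6],[43,18],[44,6],[47,20],[48,0]]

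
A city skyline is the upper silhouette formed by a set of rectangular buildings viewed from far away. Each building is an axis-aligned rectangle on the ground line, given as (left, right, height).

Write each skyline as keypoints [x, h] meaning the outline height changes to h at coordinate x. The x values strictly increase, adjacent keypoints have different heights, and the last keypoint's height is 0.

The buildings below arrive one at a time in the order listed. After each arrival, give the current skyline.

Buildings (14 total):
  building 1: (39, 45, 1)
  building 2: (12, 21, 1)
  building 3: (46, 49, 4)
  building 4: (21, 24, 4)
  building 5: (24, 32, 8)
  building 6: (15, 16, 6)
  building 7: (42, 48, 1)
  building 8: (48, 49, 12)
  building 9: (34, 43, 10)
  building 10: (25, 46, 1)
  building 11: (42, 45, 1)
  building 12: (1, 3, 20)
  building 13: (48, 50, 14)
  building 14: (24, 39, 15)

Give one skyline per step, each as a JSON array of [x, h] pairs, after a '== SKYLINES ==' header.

== SKYLINES ==
[[39,1],[45,0]]
[[12,1],[21,0],[39,1],[45,0]]
[[12,1],[21,0],[39,1],[45,0],[46,4],[49,0]]
[[12,1],[21,4],[24,0],[39,1],[45,0],[46,4],[49,0]]
[[12,1],[21,4],[24,8],[32,0],[39,1],[45,0],[46,4],[49,0]]
[[12,1],[15,6],[16,1],[21,4],[24,8],[32,0],[39,1],[45,0],[46,4],[49,0]]
[[12,1],[15,6],[16,1],[21,4],[24,8],[32,0],[39,1],[46,4],[49,0]]
[[12,1],[15,6],[16,1],[21,4],[24,8],[32,0],[39,1],[46,4],[48,12],[49,0]]
[[12,1],[15,6],[16,1],[21,4],[24,8],[32,0],[34,10],[43,1],[46,4],[48,12],[49,0]]
[[12,1],[15,6],[16,1],[21,4],[24,8],[32,1],[34,10],[43,1],[46,4],[48,12],[49,0]]
[[12,1],[15,6],[16,1],[21,4],[24,8],[32,1],[34,10],[43,1],[46,4],[48,12],[49,0]]
[[1,20],[3,0],[12,1],[15,6],[16,1],[21,4],[24,8],[32,1],[34,10],[43,1],[46,4],[48,12],[49,0]]
[[1,20],[3,0],[12,1],[15,6],[16,1],[21,4],[24,8],[32,1],[34,10],[43,1],[46,4],[48,14],[50,0]]
[[1,20],[3,0],[12,1],[15,6],[16,1],[21,4],[24,15],[39,10],[43,1],[46,4],[48,14],[50,0]]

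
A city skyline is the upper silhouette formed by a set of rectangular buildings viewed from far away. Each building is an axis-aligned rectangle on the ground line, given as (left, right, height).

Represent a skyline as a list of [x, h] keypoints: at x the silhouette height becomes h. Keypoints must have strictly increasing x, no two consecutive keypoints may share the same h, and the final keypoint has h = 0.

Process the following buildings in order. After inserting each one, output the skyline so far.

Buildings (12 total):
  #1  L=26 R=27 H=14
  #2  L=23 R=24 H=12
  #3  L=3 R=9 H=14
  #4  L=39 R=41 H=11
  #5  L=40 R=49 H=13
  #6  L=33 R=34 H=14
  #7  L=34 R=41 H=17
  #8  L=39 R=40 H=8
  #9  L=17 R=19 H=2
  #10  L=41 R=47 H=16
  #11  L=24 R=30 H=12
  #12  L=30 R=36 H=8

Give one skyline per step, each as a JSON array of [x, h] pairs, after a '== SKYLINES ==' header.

== SKYLINES ==
[[26,14],[27,0]]
[[23,12],[24,0],[26,14],[27,0]]
[[3,14],[9,0],[23,12],[24,0],[26,14],[27,0]]
[[3,14],[9,0],[23,12],[24,0],[26,14],[27,0],[39,11],[41,0]]
[[3,14],[9,0],[23,12],[24,0],[26,14],[27,0],[39,11],[40,13],[49,0]]
[[3,14],[9,0],[23,12],[24,0],[26,14],[27,0],[33,14],[34,0],[39,11],[40,13],[49,0]]
[[3,14],[9,0],[23,12],[24,0],[26,14],[27,0],[33,14],[34,17],[41,13],[49,0]]
[[3,14],[9,0],[23,12],[24,0],[26,14],[27,0],[33,14],[34,17],[41,13],[49,0]]
[[3,14],[9,0],[17,2],[19,0],[23,12],[24,0],[26,14],[27,0],[33,14],[34,17],[41,13],[49,0]]
[[3,14],[9,0],[17,2],[19,0],[23,12],[24,0],[26,14],[27,0],[33,14],[34,17],[41,16],[47,13],[49,0]]
[[3,14],[9,0],[17,2],[19,0],[23,12],[26,14],[27,12],[30,0],[33,14],[34,17],[41,16],[47,13],[49,0]]
[[3,14],[9,0],[17,2],[19,0],[23,12],[26,14],[27,12],[30,8],[33,14],[34,17],[41,16],[47,13],[49,0]]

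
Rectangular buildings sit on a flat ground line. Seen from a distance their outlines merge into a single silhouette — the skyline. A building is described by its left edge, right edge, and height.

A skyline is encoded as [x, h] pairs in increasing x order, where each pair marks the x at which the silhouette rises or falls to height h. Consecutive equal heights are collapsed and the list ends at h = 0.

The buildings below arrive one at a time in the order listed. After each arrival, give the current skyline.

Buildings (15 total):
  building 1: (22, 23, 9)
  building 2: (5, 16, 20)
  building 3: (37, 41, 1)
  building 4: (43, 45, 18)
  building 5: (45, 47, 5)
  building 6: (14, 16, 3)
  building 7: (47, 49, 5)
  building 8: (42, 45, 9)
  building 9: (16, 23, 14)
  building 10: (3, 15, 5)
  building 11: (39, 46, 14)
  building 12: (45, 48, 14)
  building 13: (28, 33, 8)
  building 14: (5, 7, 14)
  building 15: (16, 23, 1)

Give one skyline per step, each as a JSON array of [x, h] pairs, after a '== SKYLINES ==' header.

== SKYLINES ==
[[22,9],[23,0]]
[[5,20],[16,0],[22,9],[23,0]]
[[5,20],[16,0],[22,9],[23,0],[37,1],[41,0]]
[[5,20],[16,0],[22,9],[23,0],[37,1],[41,0],[43,18],[45,0]]
[[5,20],[16,0],[22,9],[23,0],[37,1],[41,0],[43,18],[45,5],[47,0]]
[[5,20],[16,0],[22,9],[23,0],[37,1],[41,0],[43,18],[45,5],[47,0]]
[[5,20],[16,0],[22,9],[23,0],[37,1],[41,0],[43,18],[45,5],[49,0]]
[[5,20],[16,0],[22,9],[23,0],[37,1],[41,0],[42,9],[43,18],[45,5],[49,0]]
[[5,20],[16,14],[23,0],[37,1],[41,0],[42,9],[43,18],[45,5],[49,0]]
[[3,5],[5,20],[16,14],[23,0],[37,1],[41,0],[42,9],[43,18],[45,5],[49,0]]
[[3,5],[5,20],[16,14],[23,0],[37,1],[39,14],[43,18],[45,14],[46,5],[49,0]]
[[3,5],[5,20],[16,14],[23,0],[37,1],[39,14],[43,18],[45,14],[48,5],[49,0]]
[[3,5],[5,20],[16,14],[23,0],[28,8],[33,0],[37,1],[39,14],[43,18],[45,14],[48,5],[49,0]]
[[3,5],[5,20],[16,14],[23,0],[28,8],[33,0],[37,1],[39,14],[43,18],[45,14],[48,5],[49,0]]
[[3,5],[5,20],[16,14],[23,0],[28,8],[33,0],[37,1],[39,14],[43,18],[45,14],[48,5],[49,0]]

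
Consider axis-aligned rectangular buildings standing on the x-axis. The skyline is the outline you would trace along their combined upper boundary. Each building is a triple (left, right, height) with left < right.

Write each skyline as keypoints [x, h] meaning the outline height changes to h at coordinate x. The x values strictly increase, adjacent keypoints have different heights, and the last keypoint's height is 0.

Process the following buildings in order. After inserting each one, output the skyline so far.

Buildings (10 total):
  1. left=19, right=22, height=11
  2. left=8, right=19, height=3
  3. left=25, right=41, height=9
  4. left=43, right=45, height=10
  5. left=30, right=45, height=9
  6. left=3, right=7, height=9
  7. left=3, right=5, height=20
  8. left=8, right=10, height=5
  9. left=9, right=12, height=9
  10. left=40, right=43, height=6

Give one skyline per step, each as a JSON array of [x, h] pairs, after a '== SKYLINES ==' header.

== SKYLINES ==
[[19,11],[22,0]]
[[8,3],[19,11],[22,0]]
[[8,3],[19,11],[22,0],[25,9],[41,0]]
[[8,3],[19,11],[22,0],[25,9],[41,0],[43,10],[45,0]]
[[8,3],[19,11],[22,0],[25,9],[43,10],[45,0]]
[[3,9],[7,0],[8,3],[19,11],[22,0],[25,9],[43,10],[45,0]]
[[3,20],[5,9],[7,0],[8,3],[19,11],[22,0],[25,9],[43,10],[45,0]]
[[3,20],[5,9],[7,0],[8,5],[10,3],[19,11],[22,0],[25,9],[43,10],[45,0]]
[[3,20],[5,9],[7,0],[8,5],[9,9],[12,3],[19,11],[22,0],[25,9],[43,10],[45,0]]
[[3,20],[5,9],[7,0],[8,5],[9,9],[12,3],[19,11],[22,0],[25,9],[43,10],[45,0]]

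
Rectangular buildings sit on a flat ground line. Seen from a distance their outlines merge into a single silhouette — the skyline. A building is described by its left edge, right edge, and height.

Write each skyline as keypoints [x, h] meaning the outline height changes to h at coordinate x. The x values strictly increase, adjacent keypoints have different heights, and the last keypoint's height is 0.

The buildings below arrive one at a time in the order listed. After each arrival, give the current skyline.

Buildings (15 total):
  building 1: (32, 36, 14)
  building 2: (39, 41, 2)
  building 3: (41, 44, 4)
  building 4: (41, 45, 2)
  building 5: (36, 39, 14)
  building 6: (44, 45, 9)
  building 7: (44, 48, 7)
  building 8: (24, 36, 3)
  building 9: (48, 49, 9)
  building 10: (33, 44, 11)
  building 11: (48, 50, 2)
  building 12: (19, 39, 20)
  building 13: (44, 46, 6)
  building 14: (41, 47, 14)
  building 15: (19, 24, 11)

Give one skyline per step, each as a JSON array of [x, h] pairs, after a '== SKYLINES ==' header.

== SKYLINES ==
[[32,14],[36,0]]
[[32,14],[36,0],[39,2],[41,0]]
[[32,14],[36,0],[39,2],[41,4],[44,0]]
[[32,14],[36,0],[39,2],[41,4],[44,2],[45,0]]
[[32,14],[39,2],[41,4],[44,2],[45,0]]
[[32,14],[39,2],[41,4],[44,9],[45,0]]
[[32,14],[39,2],[41,4],[44,9],[45,7],[48,0]]
[[24,3],[32,14],[39,2],[41,4],[44,9],[45,7],[48,0]]
[[24,3],[32,14],[39,2],[41,4],[44,9],[45,7],[48,9],[49,0]]
[[24,3],[32,14],[39,11],[44,9],[45,7],[48,9],[49,0]]
[[24,3],[32,14],[39,11],[44,9],[45,7],[48,9],[49,2],[50,0]]
[[19,20],[39,11],[44,9],[45,7],[48,9],[49,2],[50,0]]
[[19,20],[39,11],[44,9],[45,7],[48,9],[49,2],[50,0]]
[[19,20],[39,11],[41,14],[47,7],[48,9],[49,2],[50,0]]
[[19,20],[39,11],[41,14],[47,7],[48,9],[49,2],[50,0]]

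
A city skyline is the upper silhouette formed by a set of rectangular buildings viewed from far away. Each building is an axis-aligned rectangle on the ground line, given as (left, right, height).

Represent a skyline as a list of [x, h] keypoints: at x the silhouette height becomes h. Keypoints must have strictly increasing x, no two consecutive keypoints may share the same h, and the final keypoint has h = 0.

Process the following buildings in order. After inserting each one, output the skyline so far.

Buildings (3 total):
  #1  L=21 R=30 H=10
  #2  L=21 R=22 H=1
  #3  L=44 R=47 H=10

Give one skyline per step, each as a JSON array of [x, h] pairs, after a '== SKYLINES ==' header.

== SKYLINES ==
[[21,10],[30,0]]
[[21,10],[30,0]]
[[21,10],[30,0],[44,10],[47,0]]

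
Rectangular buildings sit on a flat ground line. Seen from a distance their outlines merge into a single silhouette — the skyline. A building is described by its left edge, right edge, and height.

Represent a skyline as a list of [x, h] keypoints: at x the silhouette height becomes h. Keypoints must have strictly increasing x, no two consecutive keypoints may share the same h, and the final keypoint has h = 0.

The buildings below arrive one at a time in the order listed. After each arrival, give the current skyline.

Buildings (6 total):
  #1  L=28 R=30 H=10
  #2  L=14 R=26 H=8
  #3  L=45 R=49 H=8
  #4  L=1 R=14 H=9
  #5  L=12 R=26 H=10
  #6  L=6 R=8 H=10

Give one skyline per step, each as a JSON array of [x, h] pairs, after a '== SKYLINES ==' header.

== SKYLINES ==
[[28,10],[30,0]]
[[14,8],[26,0],[28,10],[30,0]]
[[14,8],[26,0],[28,10],[30,0],[45,8],[49,0]]
[[1,9],[14,8],[26,0],[28,10],[30,0],[45,8],[49,0]]
[[1,9],[12,10],[26,0],[28,10],[30,0],[45,8],[49,0]]
[[1,9],[6,10],[8,9],[12,10],[26,0],[28,10],[30,0],[45,8],[49,0]]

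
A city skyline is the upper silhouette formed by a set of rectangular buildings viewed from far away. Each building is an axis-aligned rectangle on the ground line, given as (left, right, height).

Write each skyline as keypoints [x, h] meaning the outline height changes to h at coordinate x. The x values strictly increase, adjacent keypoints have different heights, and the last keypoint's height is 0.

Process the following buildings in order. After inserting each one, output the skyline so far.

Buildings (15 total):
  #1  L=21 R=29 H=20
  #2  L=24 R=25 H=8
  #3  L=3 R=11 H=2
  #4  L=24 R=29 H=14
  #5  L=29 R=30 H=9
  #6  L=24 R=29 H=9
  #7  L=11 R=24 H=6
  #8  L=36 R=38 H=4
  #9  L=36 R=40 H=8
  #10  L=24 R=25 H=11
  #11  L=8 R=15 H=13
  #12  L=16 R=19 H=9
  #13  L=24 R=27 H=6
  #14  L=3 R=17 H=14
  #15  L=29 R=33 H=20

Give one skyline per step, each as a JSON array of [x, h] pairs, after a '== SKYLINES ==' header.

== SKYLINES ==
[[21,20],[29,0]]
[[21,20],[29,0]]
[[3,2],[11,0],[21,20],[29,0]]
[[3,2],[11,0],[21,20],[29,0]]
[[3,2],[11,0],[21,20],[29,9],[30,0]]
[[3,2],[11,0],[21,20],[29,9],[30,0]]
[[3,2],[11,6],[21,20],[29,9],[30,0]]
[[3,2],[11,6],[21,20],[29,9],[30,0],[36,4],[38,0]]
[[3,2],[11,6],[21,20],[29,9],[30,0],[36,8],[40,0]]
[[3,2],[11,6],[21,20],[29,9],[30,0],[36,8],[40,0]]
[[3,2],[8,13],[15,6],[21,20],[29,9],[30,0],[36,8],[40,0]]
[[3,2],[8,13],[15,6],[16,9],[19,6],[21,20],[29,9],[30,0],[36,8],[40,0]]
[[3,2],[8,13],[15,6],[16,9],[19,6],[21,20],[29,9],[30,0],[36,8],[40,0]]
[[3,14],[17,9],[19,6],[21,20],[29,9],[30,0],[36,8],[40,0]]
[[3,14],[17,9],[19,6],[21,20],[33,0],[36,8],[40,0]]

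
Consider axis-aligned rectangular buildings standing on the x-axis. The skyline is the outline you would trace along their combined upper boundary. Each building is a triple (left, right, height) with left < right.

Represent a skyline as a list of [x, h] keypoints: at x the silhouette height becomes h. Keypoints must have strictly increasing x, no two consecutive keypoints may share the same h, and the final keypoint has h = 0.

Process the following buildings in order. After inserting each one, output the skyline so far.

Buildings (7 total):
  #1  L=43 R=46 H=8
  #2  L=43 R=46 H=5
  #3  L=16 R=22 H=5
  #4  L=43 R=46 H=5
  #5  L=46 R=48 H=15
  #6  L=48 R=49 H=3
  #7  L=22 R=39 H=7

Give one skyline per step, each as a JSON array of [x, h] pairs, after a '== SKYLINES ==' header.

== SKYLINES ==
[[43,8],[46,0]]
[[43,8],[46,0]]
[[16,5],[22,0],[43,8],[46,0]]
[[16,5],[22,0],[43,8],[46,0]]
[[16,5],[22,0],[43,8],[46,15],[48,0]]
[[16,5],[22,0],[43,8],[46,15],[48,3],[49,0]]
[[16,5],[22,7],[39,0],[43,8],[46,15],[48,3],[49,0]]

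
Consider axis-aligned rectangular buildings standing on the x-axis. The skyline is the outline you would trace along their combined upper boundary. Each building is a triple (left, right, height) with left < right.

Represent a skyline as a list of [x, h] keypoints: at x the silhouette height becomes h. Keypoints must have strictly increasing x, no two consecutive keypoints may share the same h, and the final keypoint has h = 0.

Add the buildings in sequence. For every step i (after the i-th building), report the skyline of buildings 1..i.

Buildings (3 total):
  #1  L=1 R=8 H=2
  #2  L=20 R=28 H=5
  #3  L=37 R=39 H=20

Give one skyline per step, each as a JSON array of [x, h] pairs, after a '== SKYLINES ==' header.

== SKYLINES ==
[[1,2],[8,0]]
[[1,2],[8,0],[20,5],[28,0]]
[[1,2],[8,0],[20,5],[28,0],[37,20],[39,0]]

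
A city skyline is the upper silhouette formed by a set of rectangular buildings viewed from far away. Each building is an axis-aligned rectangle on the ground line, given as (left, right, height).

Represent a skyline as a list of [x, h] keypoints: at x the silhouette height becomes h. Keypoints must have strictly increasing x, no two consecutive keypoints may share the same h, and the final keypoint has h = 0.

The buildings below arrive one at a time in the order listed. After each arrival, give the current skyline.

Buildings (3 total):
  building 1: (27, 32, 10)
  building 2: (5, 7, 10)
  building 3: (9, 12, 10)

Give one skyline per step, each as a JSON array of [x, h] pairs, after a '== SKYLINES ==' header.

== SKYLINES ==
[[27,10],[32,0]]
[[5,10],[7,0],[27,10],[32,0]]
[[5,10],[7,0],[9,10],[12,0],[27,10],[32,0]]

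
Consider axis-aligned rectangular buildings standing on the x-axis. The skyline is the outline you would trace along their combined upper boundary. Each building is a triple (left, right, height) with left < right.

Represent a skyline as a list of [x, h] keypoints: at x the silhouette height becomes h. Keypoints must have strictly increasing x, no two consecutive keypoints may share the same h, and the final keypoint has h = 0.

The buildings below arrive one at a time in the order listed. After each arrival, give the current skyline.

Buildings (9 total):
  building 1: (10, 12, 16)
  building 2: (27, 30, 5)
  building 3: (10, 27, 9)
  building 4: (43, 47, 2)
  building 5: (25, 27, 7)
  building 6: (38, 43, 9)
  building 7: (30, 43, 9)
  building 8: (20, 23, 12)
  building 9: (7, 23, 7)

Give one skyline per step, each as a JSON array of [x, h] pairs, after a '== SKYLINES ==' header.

== SKYLINES ==
[[10,16],[12,0]]
[[10,16],[12,0],[27,5],[30,0]]
[[10,16],[12,9],[27,5],[30,0]]
[[10,16],[12,9],[27,5],[30,0],[43,2],[47,0]]
[[10,16],[12,9],[27,5],[30,0],[43,2],[47,0]]
[[10,16],[12,9],[27,5],[30,0],[38,9],[43,2],[47,0]]
[[10,16],[12,9],[27,5],[30,9],[43,2],[47,0]]
[[10,16],[12,9],[20,12],[23,9],[27,5],[30,9],[43,2],[47,0]]
[[7,7],[10,16],[12,9],[20,12],[23,9],[27,5],[30,9],[43,2],[47,0]]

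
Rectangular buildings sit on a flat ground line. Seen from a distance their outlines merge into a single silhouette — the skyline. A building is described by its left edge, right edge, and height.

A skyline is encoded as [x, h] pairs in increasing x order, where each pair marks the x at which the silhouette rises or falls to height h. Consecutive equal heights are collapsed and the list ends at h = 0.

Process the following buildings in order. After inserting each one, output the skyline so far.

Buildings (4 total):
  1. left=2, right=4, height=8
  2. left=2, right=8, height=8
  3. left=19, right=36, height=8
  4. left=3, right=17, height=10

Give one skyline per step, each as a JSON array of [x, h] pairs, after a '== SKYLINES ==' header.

== SKYLINES ==
[[2,8],[4,0]]
[[2,8],[8,0]]
[[2,8],[8,0],[19,8],[36,0]]
[[2,8],[3,10],[17,0],[19,8],[36,0]]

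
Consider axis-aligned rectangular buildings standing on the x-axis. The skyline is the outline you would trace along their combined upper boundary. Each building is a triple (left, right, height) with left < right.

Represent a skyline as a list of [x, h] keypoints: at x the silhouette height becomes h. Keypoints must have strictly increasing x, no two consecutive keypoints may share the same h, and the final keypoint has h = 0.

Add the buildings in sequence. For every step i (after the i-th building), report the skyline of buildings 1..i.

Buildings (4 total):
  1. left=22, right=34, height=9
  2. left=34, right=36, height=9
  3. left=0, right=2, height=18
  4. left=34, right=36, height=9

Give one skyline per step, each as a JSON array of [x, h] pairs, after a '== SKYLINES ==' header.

== SKYLINES ==
[[22,9],[34,0]]
[[22,9],[36,0]]
[[0,18],[2,0],[22,9],[36,0]]
[[0,18],[2,0],[22,9],[36,0]]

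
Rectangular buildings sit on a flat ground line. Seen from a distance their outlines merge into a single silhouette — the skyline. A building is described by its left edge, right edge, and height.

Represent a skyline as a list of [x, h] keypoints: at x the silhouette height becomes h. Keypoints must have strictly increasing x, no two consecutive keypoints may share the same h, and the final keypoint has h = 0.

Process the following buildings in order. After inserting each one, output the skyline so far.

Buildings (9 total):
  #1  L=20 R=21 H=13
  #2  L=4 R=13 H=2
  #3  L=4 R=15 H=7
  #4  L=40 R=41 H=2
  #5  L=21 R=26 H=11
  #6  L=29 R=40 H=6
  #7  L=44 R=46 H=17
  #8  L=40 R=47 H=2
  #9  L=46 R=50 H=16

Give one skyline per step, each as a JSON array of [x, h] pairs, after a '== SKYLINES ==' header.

== SKYLINES ==
[[20,13],[21,0]]
[[4,2],[13,0],[20,13],[21,0]]
[[4,7],[15,0],[20,13],[21,0]]
[[4,7],[15,0],[20,13],[21,0],[40,2],[41,0]]
[[4,7],[15,0],[20,13],[21,11],[26,0],[40,2],[41,0]]
[[4,7],[15,0],[20,13],[21,11],[26,0],[29,6],[40,2],[41,0]]
[[4,7],[15,0],[20,13],[21,11],[26,0],[29,6],[40,2],[41,0],[44,17],[46,0]]
[[4,7],[15,0],[20,13],[21,11],[26,0],[29,6],[40,2],[44,17],[46,2],[47,0]]
[[4,7],[15,0],[20,13],[21,11],[26,0],[29,6],[40,2],[44,17],[46,16],[50,0]]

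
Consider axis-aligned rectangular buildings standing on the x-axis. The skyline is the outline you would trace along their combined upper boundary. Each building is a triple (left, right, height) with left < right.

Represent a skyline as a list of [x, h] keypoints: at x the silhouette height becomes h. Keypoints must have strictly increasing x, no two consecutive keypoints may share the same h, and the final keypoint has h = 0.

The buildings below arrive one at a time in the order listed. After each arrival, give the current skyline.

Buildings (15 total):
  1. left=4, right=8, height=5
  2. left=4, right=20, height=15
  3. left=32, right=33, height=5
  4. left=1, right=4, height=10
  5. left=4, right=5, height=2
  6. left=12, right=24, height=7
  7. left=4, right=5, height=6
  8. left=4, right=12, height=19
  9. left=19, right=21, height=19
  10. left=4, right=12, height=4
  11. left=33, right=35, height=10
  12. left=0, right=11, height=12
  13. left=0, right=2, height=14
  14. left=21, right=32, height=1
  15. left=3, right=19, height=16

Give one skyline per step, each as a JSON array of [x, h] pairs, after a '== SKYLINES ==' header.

== SKYLINES ==
[[4,5],[8,0]]
[[4,15],[20,0]]
[[4,15],[20,0],[32,5],[33,0]]
[[1,10],[4,15],[20,0],[32,5],[33,0]]
[[1,10],[4,15],[20,0],[32,5],[33,0]]
[[1,10],[4,15],[20,7],[24,0],[32,5],[33,0]]
[[1,10],[4,15],[20,7],[24,0],[32,5],[33,0]]
[[1,10],[4,19],[12,15],[20,7],[24,0],[32,5],[33,0]]
[[1,10],[4,19],[12,15],[19,19],[21,7],[24,0],[32,5],[33,0]]
[[1,10],[4,19],[12,15],[19,19],[21,7],[24,0],[32,5],[33,0]]
[[1,10],[4,19],[12,15],[19,19],[21,7],[24,0],[32,5],[33,10],[35,0]]
[[0,12],[4,19],[12,15],[19,19],[21,7],[24,0],[32,5],[33,10],[35,0]]
[[0,14],[2,12],[4,19],[12,15],[19,19],[21,7],[24,0],[32,5],[33,10],[35,0]]
[[0,14],[2,12],[4,19],[12,15],[19,19],[21,7],[24,1],[32,5],[33,10],[35,0]]
[[0,14],[2,12],[3,16],[4,19],[12,16],[19,19],[21,7],[24,1],[32,5],[33,10],[35,0]]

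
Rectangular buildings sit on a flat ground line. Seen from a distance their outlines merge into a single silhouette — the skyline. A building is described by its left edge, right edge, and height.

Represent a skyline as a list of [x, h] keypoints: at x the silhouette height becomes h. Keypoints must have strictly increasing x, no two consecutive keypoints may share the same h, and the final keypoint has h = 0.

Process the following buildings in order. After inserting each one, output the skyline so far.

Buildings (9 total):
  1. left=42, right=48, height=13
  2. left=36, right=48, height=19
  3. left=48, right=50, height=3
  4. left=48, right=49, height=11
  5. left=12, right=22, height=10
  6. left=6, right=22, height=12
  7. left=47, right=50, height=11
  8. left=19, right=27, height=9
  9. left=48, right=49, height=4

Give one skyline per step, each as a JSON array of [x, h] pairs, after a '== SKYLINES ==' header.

== SKYLINES ==
[[42,13],[48,0]]
[[36,19],[48,0]]
[[36,19],[48,3],[50,0]]
[[36,19],[48,11],[49,3],[50,0]]
[[12,10],[22,0],[36,19],[48,11],[49,3],[50,0]]
[[6,12],[22,0],[36,19],[48,11],[49,3],[50,0]]
[[6,12],[22,0],[36,19],[48,11],[50,0]]
[[6,12],[22,9],[27,0],[36,19],[48,11],[50,0]]
[[6,12],[22,9],[27,0],[36,19],[48,11],[50,0]]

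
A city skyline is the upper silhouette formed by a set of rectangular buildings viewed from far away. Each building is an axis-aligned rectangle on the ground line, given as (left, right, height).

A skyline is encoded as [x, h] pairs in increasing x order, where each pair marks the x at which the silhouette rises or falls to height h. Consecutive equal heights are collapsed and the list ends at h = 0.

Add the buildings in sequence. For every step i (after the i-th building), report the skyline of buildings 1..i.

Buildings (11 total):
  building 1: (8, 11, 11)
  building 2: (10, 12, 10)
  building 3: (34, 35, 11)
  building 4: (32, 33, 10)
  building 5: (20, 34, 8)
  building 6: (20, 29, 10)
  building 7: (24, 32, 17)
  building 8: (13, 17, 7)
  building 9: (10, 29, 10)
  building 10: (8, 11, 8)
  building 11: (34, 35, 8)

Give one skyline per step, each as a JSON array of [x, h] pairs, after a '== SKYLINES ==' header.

== SKYLINES ==
[[8,11],[11,0]]
[[8,11],[11,10],[12,0]]
[[8,11],[11,10],[12,0],[34,11],[35,0]]
[[8,11],[11,10],[12,0],[32,10],[33,0],[34,11],[35,0]]
[[8,11],[11,10],[12,0],[20,8],[32,10],[33,8],[34,11],[35,0]]
[[8,11],[11,10],[12,0],[20,10],[29,8],[32,10],[33,8],[34,11],[35,0]]
[[8,11],[11,10],[12,0],[20,10],[24,17],[32,10],[33,8],[34,11],[35,0]]
[[8,11],[11,10],[12,0],[13,7],[17,0],[20,10],[24,17],[32,10],[33,8],[34,11],[35,0]]
[[8,11],[11,10],[24,17],[32,10],[33,8],[34,11],[35,0]]
[[8,11],[11,10],[24,17],[32,10],[33,8],[34,11],[35,0]]
[[8,11],[11,10],[24,17],[32,10],[33,8],[34,11],[35,0]]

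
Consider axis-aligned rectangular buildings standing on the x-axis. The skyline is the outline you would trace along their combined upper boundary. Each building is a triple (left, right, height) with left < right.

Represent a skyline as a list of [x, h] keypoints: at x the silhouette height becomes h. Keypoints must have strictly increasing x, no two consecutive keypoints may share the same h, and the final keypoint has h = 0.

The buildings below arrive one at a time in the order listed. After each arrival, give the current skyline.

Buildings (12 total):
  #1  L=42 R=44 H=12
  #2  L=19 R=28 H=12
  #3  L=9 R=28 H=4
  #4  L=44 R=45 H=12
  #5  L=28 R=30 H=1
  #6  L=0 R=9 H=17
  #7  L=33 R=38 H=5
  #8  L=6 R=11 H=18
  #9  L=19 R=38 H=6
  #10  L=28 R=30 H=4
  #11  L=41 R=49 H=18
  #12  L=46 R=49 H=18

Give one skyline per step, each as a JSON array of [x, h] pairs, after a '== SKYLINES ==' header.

== SKYLINES ==
[[42,12],[44,0]]
[[19,12],[28,0],[42,12],[44,0]]
[[9,4],[19,12],[28,0],[42,12],[44,0]]
[[9,4],[19,12],[28,0],[42,12],[45,0]]
[[9,4],[19,12],[28,1],[30,0],[42,12],[45,0]]
[[0,17],[9,4],[19,12],[28,1],[30,0],[42,12],[45,0]]
[[0,17],[9,4],[19,12],[28,1],[30,0],[33,5],[38,0],[42,12],[45,0]]
[[0,17],[6,18],[11,4],[19,12],[28,1],[30,0],[33,5],[38,0],[42,12],[45,0]]
[[0,17],[6,18],[11,4],[19,12],[28,6],[38,0],[42,12],[45,0]]
[[0,17],[6,18],[11,4],[19,12],[28,6],[38,0],[42,12],[45,0]]
[[0,17],[6,18],[11,4],[19,12],[28,6],[38,0],[41,18],[49,0]]
[[0,17],[6,18],[11,4],[19,12],[28,6],[38,0],[41,18],[49,0]]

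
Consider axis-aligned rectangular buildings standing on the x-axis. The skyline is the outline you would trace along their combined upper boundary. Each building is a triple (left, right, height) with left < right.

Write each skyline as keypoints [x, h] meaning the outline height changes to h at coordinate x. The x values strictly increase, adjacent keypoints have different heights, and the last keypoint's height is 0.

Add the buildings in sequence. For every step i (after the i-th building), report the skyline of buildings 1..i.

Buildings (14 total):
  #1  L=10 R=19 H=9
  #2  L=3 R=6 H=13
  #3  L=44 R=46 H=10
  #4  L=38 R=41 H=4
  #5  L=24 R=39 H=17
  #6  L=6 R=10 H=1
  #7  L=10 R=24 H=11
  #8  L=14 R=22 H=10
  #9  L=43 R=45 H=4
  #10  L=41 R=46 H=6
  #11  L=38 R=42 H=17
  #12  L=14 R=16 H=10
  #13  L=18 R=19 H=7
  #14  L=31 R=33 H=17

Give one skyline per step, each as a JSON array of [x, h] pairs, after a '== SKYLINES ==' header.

== SKYLINES ==
[[10,9],[19,0]]
[[3,13],[6,0],[10,9],[19,0]]
[[3,13],[6,0],[10,9],[19,0],[44,10],[46,0]]
[[3,13],[6,0],[10,9],[19,0],[38,4],[41,0],[44,10],[46,0]]
[[3,13],[6,0],[10,9],[19,0],[24,17],[39,4],[41,0],[44,10],[46,0]]
[[3,13],[6,1],[10,9],[19,0],[24,17],[39,4],[41,0],[44,10],[46,0]]
[[3,13],[6,1],[10,11],[24,17],[39,4],[41,0],[44,10],[46,0]]
[[3,13],[6,1],[10,11],[24,17],[39,4],[41,0],[44,10],[46,0]]
[[3,13],[6,1],[10,11],[24,17],[39,4],[41,0],[43,4],[44,10],[46,0]]
[[3,13],[6,1],[10,11],[24,17],[39,4],[41,6],[44,10],[46,0]]
[[3,13],[6,1],[10,11],[24,17],[42,6],[44,10],[46,0]]
[[3,13],[6,1],[10,11],[24,17],[42,6],[44,10],[46,0]]
[[3,13],[6,1],[10,11],[24,17],[42,6],[44,10],[46,0]]
[[3,13],[6,1],[10,11],[24,17],[42,6],[44,10],[46,0]]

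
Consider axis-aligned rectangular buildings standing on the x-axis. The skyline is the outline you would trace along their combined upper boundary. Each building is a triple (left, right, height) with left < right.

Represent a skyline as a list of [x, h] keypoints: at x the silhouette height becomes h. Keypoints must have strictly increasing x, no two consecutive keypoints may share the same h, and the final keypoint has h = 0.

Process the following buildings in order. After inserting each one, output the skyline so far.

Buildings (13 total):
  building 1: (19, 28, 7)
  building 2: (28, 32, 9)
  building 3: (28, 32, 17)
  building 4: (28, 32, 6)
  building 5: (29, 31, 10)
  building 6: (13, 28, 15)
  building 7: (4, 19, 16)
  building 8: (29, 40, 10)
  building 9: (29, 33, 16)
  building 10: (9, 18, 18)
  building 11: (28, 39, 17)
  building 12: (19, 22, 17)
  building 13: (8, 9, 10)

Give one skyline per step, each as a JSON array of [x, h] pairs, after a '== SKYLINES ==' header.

== SKYLINES ==
[[19,7],[28,0]]
[[19,7],[28,9],[32,0]]
[[19,7],[28,17],[32,0]]
[[19,7],[28,17],[32,0]]
[[19,7],[28,17],[32,0]]
[[13,15],[28,17],[32,0]]
[[4,16],[19,15],[28,17],[32,0]]
[[4,16],[19,15],[28,17],[32,10],[40,0]]
[[4,16],[19,15],[28,17],[32,16],[33,10],[40,0]]
[[4,16],[9,18],[18,16],[19,15],[28,17],[32,16],[33,10],[40,0]]
[[4,16],[9,18],[18,16],[19,15],[28,17],[39,10],[40,0]]
[[4,16],[9,18],[18,16],[19,17],[22,15],[28,17],[39,10],[40,0]]
[[4,16],[9,18],[18,16],[19,17],[22,15],[28,17],[39,10],[40,0]]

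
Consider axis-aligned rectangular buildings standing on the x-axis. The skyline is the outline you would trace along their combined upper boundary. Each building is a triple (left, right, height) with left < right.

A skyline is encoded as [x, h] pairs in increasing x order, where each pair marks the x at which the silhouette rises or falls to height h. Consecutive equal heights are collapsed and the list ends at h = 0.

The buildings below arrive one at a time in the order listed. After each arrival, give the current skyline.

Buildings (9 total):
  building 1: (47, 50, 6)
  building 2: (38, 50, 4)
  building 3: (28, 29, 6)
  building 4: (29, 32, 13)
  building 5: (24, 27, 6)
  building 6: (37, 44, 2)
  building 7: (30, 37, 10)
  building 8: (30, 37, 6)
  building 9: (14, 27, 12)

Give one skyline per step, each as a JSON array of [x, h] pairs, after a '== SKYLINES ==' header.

== SKYLINES ==
[[47,6],[50,0]]
[[38,4],[47,6],[50,0]]
[[28,6],[29,0],[38,4],[47,6],[50,0]]
[[28,6],[29,13],[32,0],[38,4],[47,6],[50,0]]
[[24,6],[27,0],[28,6],[29,13],[32,0],[38,4],[47,6],[50,0]]
[[24,6],[27,0],[28,6],[29,13],[32,0],[37,2],[38,4],[47,6],[50,0]]
[[24,6],[27,0],[28,6],[29,13],[32,10],[37,2],[38,4],[47,6],[50,0]]
[[24,6],[27,0],[28,6],[29,13],[32,10],[37,2],[38,4],[47,6],[50,0]]
[[14,12],[27,0],[28,6],[29,13],[32,10],[37,2],[38,4],[47,6],[50,0]]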